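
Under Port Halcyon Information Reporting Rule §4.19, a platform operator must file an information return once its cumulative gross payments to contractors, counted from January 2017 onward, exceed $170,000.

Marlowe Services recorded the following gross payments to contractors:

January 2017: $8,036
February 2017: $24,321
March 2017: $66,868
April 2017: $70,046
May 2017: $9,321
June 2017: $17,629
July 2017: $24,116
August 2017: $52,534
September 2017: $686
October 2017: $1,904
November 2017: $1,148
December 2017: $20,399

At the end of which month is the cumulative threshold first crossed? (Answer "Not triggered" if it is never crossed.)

Through January 2017: $8,036
Through February 2017: $32,357
Through March 2017: $99,225
Through April 2017: $169,271
Through May 2017: $178,592 ← exceeds threshold

May 2017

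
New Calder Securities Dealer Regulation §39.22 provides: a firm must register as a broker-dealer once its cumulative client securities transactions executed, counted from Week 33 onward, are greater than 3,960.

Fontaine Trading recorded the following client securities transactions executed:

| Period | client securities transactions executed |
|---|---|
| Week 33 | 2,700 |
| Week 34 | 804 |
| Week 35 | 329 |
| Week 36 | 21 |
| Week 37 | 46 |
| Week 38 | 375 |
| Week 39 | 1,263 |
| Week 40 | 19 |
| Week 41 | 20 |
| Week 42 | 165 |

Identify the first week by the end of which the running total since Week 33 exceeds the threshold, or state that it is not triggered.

Through Week 33: 2,700
Through Week 34: 3,504
Through Week 35: 3,833
Through Week 36: 3,854
Through Week 37: 3,900
Through Week 38: 4,275 ← exceeds threshold

Week 38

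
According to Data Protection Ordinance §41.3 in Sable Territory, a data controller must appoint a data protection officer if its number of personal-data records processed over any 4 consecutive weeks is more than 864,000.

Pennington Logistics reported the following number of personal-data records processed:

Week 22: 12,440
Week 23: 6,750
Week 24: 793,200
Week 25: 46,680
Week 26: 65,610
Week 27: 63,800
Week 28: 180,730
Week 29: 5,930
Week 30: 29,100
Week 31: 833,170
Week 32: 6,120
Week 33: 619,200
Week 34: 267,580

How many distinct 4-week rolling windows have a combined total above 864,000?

6

Week 22–Week 25: 12,440 + 6,750 + 793,200 + 46,680 = 859,070 (under)
Week 23–Week 26: 6,750 + 793,200 + 46,680 + 65,610 = 912,240 (over)
Week 24–Week 27: 793,200 + 46,680 + 65,610 + 63,800 = 969,290 (over)
Week 25–Week 28: 46,680 + 65,610 + 63,800 + 180,730 = 356,820 (under)
Week 26–Week 29: 65,610 + 63,800 + 180,730 + 5,930 = 316,070 (under)
Week 27–Week 30: 63,800 + 180,730 + 5,930 + 29,100 = 279,560 (under)
Week 28–Week 31: 180,730 + 5,930 + 29,100 + 833,170 = 1,048,930 (over)
Week 29–Week 32: 5,930 + 29,100 + 833,170 + 6,120 = 874,320 (over)
Week 30–Week 33: 29,100 + 833,170 + 6,120 + 619,200 = 1,487,590 (over)
Week 31–Week 34: 833,170 + 6,120 + 619,200 + 267,580 = 1,726,070 (over)
6 windows exceed the threshold.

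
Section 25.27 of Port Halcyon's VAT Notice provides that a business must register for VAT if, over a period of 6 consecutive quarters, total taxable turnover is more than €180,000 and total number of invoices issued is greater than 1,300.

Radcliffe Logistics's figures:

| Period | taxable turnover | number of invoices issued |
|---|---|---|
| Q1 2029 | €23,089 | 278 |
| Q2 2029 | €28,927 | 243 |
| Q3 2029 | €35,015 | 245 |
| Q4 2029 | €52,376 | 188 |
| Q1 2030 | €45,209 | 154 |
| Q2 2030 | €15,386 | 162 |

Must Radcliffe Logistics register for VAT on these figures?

No

Total taxable turnover: €23,089 + €28,927 + €35,015 + €52,376 + €45,209 + €15,386 = €200,002 (> €180,000).
Total number of invoices issued: 278 + 243 + 245 + 188 + 154 + 162 = 1,270 (≤ 1,300).
The test is 'and': the rule requires both, and at least one is not exceeded.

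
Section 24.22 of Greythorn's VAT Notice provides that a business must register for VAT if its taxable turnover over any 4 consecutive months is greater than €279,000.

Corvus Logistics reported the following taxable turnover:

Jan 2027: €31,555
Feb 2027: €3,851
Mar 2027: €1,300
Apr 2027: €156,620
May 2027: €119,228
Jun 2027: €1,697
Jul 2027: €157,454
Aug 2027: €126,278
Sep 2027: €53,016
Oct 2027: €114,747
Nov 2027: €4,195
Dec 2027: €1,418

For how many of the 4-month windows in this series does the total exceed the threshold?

6

Jan 2027–Apr 2027: €31,555 + €3,851 + €1,300 + €156,620 = €193,326 (under)
Feb 2027–May 2027: €3,851 + €1,300 + €156,620 + €119,228 = €280,999 (over)
Mar 2027–Jun 2027: €1,300 + €156,620 + €119,228 + €1,697 = €278,845 (under)
Apr 2027–Jul 2027: €156,620 + €119,228 + €1,697 + €157,454 = €434,999 (over)
May 2027–Aug 2027: €119,228 + €1,697 + €157,454 + €126,278 = €404,657 (over)
Jun 2027–Sep 2027: €1,697 + €157,454 + €126,278 + €53,016 = €338,445 (over)
Jul 2027–Oct 2027: €157,454 + €126,278 + €53,016 + €114,747 = €451,495 (over)
Aug 2027–Nov 2027: €126,278 + €53,016 + €114,747 + €4,195 = €298,236 (over)
Sep 2027–Dec 2027: €53,016 + €114,747 + €4,195 + €1,418 = €173,376 (under)
6 windows exceed the threshold.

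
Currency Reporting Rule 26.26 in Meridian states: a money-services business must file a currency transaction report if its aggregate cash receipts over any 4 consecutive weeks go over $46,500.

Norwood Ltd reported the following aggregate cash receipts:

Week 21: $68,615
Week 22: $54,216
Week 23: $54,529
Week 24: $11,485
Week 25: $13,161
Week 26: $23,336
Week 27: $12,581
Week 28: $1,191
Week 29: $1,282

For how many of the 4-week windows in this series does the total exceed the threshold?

5

Week 21–Week 24: $68,615 + $54,216 + $54,529 + $11,485 = $188,845 (over)
Week 22–Week 25: $54,216 + $54,529 + $11,485 + $13,161 = $133,391 (over)
Week 23–Week 26: $54,529 + $11,485 + $13,161 + $23,336 = $102,511 (over)
Week 24–Week 27: $11,485 + $13,161 + $23,336 + $12,581 = $60,563 (over)
Week 25–Week 28: $13,161 + $23,336 + $12,581 + $1,191 = $50,269 (over)
Week 26–Week 29: $23,336 + $12,581 + $1,191 + $1,282 = $38,390 (under)
5 windows exceed the threshold.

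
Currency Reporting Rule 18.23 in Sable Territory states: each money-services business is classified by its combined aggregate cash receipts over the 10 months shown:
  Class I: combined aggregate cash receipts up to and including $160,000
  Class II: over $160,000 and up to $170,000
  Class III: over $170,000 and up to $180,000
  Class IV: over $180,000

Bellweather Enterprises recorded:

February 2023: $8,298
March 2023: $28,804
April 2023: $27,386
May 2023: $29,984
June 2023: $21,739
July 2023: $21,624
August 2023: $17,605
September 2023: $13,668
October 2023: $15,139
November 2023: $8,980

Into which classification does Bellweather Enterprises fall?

Combined aggregate cash receipts: $8,298 + $28,804 + $27,386 + $29,984 + $21,739 + $21,624 + $17,605 + $13,668 + $15,139 + $8,980 = $193,227.
$193,227 > $180,000, so Class IV applies.

Class IV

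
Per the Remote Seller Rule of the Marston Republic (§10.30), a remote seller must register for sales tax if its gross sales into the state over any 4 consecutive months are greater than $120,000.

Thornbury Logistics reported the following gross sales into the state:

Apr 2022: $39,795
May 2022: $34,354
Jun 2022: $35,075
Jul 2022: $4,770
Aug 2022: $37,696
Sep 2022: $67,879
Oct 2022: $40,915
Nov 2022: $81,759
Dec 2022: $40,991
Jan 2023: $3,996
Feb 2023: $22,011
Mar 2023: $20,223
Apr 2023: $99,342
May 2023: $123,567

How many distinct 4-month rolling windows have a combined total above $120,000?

Apr 2022–Jul 2022: $39,795 + $34,354 + $35,075 + $4,770 = $113,994 (under)
May 2022–Aug 2022: $34,354 + $35,075 + $4,770 + $37,696 = $111,895 (under)
Jun 2022–Sep 2022: $35,075 + $4,770 + $37,696 + $67,879 = $145,420 (over)
Jul 2022–Oct 2022: $4,770 + $37,696 + $67,879 + $40,915 = $151,260 (over)
Aug 2022–Nov 2022: $37,696 + $67,879 + $40,915 + $81,759 = $228,249 (over)
Sep 2022–Dec 2022: $67,879 + $40,915 + $81,759 + $40,991 = $231,544 (over)
Oct 2022–Jan 2023: $40,915 + $81,759 + $40,991 + $3,996 = $167,661 (over)
Nov 2022–Feb 2023: $81,759 + $40,991 + $3,996 + $22,011 = $148,757 (over)
Dec 2022–Mar 2023: $40,991 + $3,996 + $22,011 + $20,223 = $87,221 (under)
Jan 2023–Apr 2023: $3,996 + $22,011 + $20,223 + $99,342 = $145,572 (over)
Feb 2023–May 2023: $22,011 + $20,223 + $99,342 + $123,567 = $265,143 (over)
8 windows exceed the threshold.

8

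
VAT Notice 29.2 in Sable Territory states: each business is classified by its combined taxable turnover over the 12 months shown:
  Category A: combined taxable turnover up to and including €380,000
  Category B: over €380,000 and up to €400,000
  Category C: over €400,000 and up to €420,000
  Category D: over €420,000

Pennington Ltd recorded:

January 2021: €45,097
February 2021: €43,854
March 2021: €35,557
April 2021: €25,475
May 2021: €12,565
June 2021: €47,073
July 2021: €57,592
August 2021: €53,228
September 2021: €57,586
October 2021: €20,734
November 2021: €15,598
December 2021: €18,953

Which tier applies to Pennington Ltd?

Category D

Combined taxable turnover: €45,097 + €43,854 + €35,557 + €25,475 + €12,565 + €47,073 + €57,592 + €53,228 + €57,586 + €20,734 + €15,598 + €18,953 = €433,312.
€433,312 > €420,000, so Category D applies.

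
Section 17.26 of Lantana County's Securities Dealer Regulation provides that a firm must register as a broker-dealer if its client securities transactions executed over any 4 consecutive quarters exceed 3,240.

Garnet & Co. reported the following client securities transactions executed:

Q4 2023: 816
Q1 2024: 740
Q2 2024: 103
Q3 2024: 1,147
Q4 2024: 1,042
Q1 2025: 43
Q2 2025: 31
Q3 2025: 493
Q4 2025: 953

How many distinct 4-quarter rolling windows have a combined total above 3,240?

0

Q4 2023–Q3 2024: 816 + 740 + 103 + 1,147 = 2,806 (under)
Q1 2024–Q4 2024: 740 + 103 + 1,147 + 1,042 = 3,032 (under)
Q2 2024–Q1 2025: 103 + 1,147 + 1,042 + 43 = 2,335 (under)
Q3 2024–Q2 2025: 1,147 + 1,042 + 43 + 31 = 2,263 (under)
Q4 2024–Q3 2025: 1,042 + 43 + 31 + 493 = 1,609 (under)
Q1 2025–Q4 2025: 43 + 31 + 493 + 953 = 1,520 (under)
0 windows exceed the threshold.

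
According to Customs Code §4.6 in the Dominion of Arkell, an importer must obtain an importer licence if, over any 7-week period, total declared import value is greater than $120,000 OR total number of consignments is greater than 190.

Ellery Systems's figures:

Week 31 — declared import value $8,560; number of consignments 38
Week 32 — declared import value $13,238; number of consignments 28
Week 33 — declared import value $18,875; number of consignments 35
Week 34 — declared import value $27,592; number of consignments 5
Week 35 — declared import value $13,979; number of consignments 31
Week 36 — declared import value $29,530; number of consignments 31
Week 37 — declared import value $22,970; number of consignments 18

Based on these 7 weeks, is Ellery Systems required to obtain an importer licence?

Yes

Total declared import value: $8,560 + $13,238 + $18,875 + $27,592 + $13,979 + $29,530 + $22,970 = $134,744 (> $120,000).
Total number of consignments: 38 + 28 + 35 + 5 + 31 + 31 + 18 = 186 (≤ 190).
The test is 'or': at least one threshold is exceeded.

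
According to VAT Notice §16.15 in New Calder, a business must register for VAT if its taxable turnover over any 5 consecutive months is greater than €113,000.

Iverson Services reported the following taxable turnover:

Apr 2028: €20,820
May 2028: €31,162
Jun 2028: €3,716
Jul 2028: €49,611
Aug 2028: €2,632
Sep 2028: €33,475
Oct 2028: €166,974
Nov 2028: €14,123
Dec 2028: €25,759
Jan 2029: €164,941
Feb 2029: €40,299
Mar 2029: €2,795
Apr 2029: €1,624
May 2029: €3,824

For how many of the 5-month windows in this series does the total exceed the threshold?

9

Apr 2028–Aug 2028: €20,820 + €31,162 + €3,716 + €49,611 + €2,632 = €107,941 (under)
May 2028–Sep 2028: €31,162 + €3,716 + €49,611 + €2,632 + €33,475 = €120,596 (over)
Jun 2028–Oct 2028: €3,716 + €49,611 + €2,632 + €33,475 + €166,974 = €256,408 (over)
Jul 2028–Nov 2028: €49,611 + €2,632 + €33,475 + €166,974 + €14,123 = €266,815 (over)
Aug 2028–Dec 2028: €2,632 + €33,475 + €166,974 + €14,123 + €25,759 = €242,963 (over)
Sep 2028–Jan 2029: €33,475 + €166,974 + €14,123 + €25,759 + €164,941 = €405,272 (over)
Oct 2028–Feb 2029: €166,974 + €14,123 + €25,759 + €164,941 + €40,299 = €412,096 (over)
Nov 2028–Mar 2029: €14,123 + €25,759 + €164,941 + €40,299 + €2,795 = €247,917 (over)
Dec 2028–Apr 2029: €25,759 + €164,941 + €40,299 + €2,795 + €1,624 = €235,418 (over)
Jan 2029–May 2029: €164,941 + €40,299 + €2,795 + €1,624 + €3,824 = €213,483 (over)
9 windows exceed the threshold.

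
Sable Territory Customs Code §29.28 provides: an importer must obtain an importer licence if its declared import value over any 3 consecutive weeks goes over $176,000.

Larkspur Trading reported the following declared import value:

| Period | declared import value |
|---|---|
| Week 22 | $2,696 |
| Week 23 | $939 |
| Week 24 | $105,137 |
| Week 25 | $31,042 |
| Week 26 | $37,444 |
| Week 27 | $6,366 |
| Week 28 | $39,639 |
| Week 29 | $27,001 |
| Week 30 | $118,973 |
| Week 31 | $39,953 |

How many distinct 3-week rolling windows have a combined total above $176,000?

Week 22–Week 24: $2,696 + $939 + $105,137 = $108,772 (under)
Week 23–Week 25: $939 + $105,137 + $31,042 = $137,118 (under)
Week 24–Week 26: $105,137 + $31,042 + $37,444 = $173,623 (under)
Week 25–Week 27: $31,042 + $37,444 + $6,366 = $74,852 (under)
Week 26–Week 28: $37,444 + $6,366 + $39,639 = $83,449 (under)
Week 27–Week 29: $6,366 + $39,639 + $27,001 = $73,006 (under)
Week 28–Week 30: $39,639 + $27,001 + $118,973 = $185,613 (over)
Week 29–Week 31: $27,001 + $118,973 + $39,953 = $185,927 (over)
2 windows exceed the threshold.

2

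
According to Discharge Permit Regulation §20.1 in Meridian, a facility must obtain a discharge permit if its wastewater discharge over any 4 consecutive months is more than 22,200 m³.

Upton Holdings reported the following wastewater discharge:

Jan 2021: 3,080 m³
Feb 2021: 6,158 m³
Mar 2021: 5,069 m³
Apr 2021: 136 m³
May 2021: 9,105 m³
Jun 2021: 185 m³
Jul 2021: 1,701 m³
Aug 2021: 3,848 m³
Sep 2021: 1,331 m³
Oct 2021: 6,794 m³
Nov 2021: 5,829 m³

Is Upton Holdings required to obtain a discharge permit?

No

Jan 2021–Apr 2021: 3,080 m³ + 6,158 m³ + 5,069 m³ + 136 m³ = 14,443 m³ (under)
Feb 2021–May 2021: 6,158 m³ + 5,069 m³ + 136 m³ + 9,105 m³ = 20,468 m³ (under)
Mar 2021–Jun 2021: 5,069 m³ + 136 m³ + 9,105 m³ + 185 m³ = 14,495 m³ (under)
Apr 2021–Jul 2021: 136 m³ + 9,105 m³ + 185 m³ + 1,701 m³ = 11,127 m³ (under)
May 2021–Aug 2021: 9,105 m³ + 185 m³ + 1,701 m³ + 3,848 m³ = 14,839 m³ (under)
Jun 2021–Sep 2021: 185 m³ + 1,701 m³ + 3,848 m³ + 1,331 m³ = 7,065 m³ (under)
Jul 2021–Oct 2021: 1,701 m³ + 3,848 m³ + 1,331 m³ + 6,794 m³ = 13,674 m³ (under)
Aug 2021–Nov 2021: 3,848 m³ + 1,331 m³ + 6,794 m³ + 5,829 m³ = 17,802 m³ (under)
No window exceeds 22,200 m³.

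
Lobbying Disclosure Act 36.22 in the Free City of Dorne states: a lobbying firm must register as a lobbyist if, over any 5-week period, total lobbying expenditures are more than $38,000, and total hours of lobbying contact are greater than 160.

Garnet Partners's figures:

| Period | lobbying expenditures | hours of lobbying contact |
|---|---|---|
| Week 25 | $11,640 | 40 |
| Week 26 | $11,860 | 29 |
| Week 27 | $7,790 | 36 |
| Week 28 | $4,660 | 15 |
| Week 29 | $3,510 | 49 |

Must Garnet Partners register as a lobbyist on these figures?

Yes

Total lobbying expenditures: $11,640 + $11,860 + $7,790 + $4,660 + $3,510 = $39,460 (> $38,000).
Total hours of lobbying contact: 40 + 29 + 36 + 15 + 49 = 169 (> 160).
The test is 'and': both thresholds are exceeded.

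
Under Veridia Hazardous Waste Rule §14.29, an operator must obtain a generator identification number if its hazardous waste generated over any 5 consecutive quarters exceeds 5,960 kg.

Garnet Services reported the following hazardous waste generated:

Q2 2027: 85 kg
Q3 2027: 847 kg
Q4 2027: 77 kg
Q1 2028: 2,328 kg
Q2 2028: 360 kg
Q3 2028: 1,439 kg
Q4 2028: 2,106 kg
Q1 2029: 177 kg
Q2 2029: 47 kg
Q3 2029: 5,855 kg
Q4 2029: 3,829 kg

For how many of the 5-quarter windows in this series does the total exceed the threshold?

Q2 2027–Q2 2028: 85 kg + 847 kg + 77 kg + 2,328 kg + 360 kg = 3,697 kg (under)
Q3 2027–Q3 2028: 847 kg + 77 kg + 2,328 kg + 360 kg + 1,439 kg = 5,051 kg (under)
Q4 2027–Q4 2028: 77 kg + 2,328 kg + 360 kg + 1,439 kg + 2,106 kg = 6,310 kg (over)
Q1 2028–Q1 2029: 2,328 kg + 360 kg + 1,439 kg + 2,106 kg + 177 kg = 6,410 kg (over)
Q2 2028–Q2 2029: 360 kg + 1,439 kg + 2,106 kg + 177 kg + 47 kg = 4,129 kg (under)
Q3 2028–Q3 2029: 1,439 kg + 2,106 kg + 177 kg + 47 kg + 5,855 kg = 9,624 kg (over)
Q4 2028–Q4 2029: 2,106 kg + 177 kg + 47 kg + 5,855 kg + 3,829 kg = 12,014 kg (over)
4 windows exceed the threshold.

4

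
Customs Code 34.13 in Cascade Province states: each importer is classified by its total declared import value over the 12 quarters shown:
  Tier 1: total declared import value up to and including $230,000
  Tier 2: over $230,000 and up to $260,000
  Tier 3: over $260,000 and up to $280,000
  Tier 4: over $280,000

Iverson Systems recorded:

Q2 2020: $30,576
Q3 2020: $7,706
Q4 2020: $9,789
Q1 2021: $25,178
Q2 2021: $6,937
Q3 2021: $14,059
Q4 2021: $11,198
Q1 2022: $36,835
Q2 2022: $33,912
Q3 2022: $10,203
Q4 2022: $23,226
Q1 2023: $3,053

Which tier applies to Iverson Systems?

Total declared import value: $30,576 + $7,706 + $9,789 + $25,178 + $6,937 + $14,059 + $11,198 + $36,835 + $33,912 + $10,203 + $23,226 + $3,053 = $212,672.
$212,672 ≤ $230,000, so Tier 1 applies.

Tier 1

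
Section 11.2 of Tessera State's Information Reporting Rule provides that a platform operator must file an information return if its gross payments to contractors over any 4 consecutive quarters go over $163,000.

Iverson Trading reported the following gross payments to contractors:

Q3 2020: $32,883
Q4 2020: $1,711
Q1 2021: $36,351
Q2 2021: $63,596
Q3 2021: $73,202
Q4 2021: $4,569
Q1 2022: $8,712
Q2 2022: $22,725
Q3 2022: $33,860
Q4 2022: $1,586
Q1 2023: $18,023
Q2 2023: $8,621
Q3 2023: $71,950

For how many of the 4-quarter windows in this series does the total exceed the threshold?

Q3 2020–Q2 2021: $32,883 + $1,711 + $36,351 + $63,596 = $134,541 (under)
Q4 2020–Q3 2021: $1,711 + $36,351 + $63,596 + $73,202 = $174,860 (over)
Q1 2021–Q4 2021: $36,351 + $63,596 + $73,202 + $4,569 = $177,718 (over)
Q2 2021–Q1 2022: $63,596 + $73,202 + $4,569 + $8,712 = $150,079 (under)
Q3 2021–Q2 2022: $73,202 + $4,569 + $8,712 + $22,725 = $109,208 (under)
Q4 2021–Q3 2022: $4,569 + $8,712 + $22,725 + $33,860 = $69,866 (under)
Q1 2022–Q4 2022: $8,712 + $22,725 + $33,860 + $1,586 = $66,883 (under)
Q2 2022–Q1 2023: $22,725 + $33,860 + $1,586 + $18,023 = $76,194 (under)
Q3 2022–Q2 2023: $33,860 + $1,586 + $18,023 + $8,621 = $62,090 (under)
Q4 2022–Q3 2023: $1,586 + $18,023 + $8,621 + $71,950 = $100,180 (under)
2 windows exceed the threshold.

2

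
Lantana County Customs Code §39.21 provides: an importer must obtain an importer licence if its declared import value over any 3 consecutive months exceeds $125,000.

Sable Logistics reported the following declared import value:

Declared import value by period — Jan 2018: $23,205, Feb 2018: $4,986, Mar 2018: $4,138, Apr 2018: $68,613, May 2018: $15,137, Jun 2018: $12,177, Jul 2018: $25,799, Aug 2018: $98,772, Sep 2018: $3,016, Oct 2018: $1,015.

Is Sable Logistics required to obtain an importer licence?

Yes

Jan 2018–Mar 2018: $23,205 + $4,986 + $4,138 = $32,329 (under)
Feb 2018–Apr 2018: $4,986 + $4,138 + $68,613 = $77,737 (under)
Mar 2018–May 2018: $4,138 + $68,613 + $15,137 = $87,888 (under)
Apr 2018–Jun 2018: $68,613 + $15,137 + $12,177 = $95,927 (under)
May 2018–Jul 2018: $15,137 + $12,177 + $25,799 = $53,113 (under)
Jun 2018–Aug 2018: $12,177 + $25,799 + $98,772 = $136,748 (over)
Jul 2018–Sep 2018: $25,799 + $98,772 + $3,016 = $127,587 (over)
Aug 2018–Oct 2018: $98,772 + $3,016 + $1,015 = $102,803 (under)
At least one window exceeds $125,000.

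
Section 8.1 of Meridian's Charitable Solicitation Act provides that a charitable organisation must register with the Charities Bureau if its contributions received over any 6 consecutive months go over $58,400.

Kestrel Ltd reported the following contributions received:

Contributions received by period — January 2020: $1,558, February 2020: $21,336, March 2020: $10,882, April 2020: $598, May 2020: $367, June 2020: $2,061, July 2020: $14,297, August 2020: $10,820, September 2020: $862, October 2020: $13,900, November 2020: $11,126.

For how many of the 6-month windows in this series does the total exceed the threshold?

January 2020–June 2020: $1,558 + $21,336 + $10,882 + $598 + $367 + $2,061 = $36,802 (under)
February 2020–July 2020: $21,336 + $10,882 + $598 + $367 + $2,061 + $14,297 = $49,541 (under)
March 2020–August 2020: $10,882 + $598 + $367 + $2,061 + $14,297 + $10,820 = $39,025 (under)
April 2020–September 2020: $598 + $367 + $2,061 + $14,297 + $10,820 + $862 = $29,005 (under)
May 2020–October 2020: $367 + $2,061 + $14,297 + $10,820 + $862 + $13,900 = $42,307 (under)
June 2020–November 2020: $2,061 + $14,297 + $10,820 + $862 + $13,900 + $11,126 = $53,066 (under)
0 windows exceed the threshold.

0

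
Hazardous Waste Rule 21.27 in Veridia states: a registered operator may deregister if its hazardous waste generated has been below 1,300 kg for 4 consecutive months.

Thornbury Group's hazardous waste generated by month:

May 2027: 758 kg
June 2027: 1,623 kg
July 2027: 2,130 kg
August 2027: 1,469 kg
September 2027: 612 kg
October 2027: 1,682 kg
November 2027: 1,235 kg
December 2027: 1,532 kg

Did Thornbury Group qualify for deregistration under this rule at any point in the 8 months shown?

No

Months below 1,300 kg: May 2027, September 2027, November 2027.
Longest run of consecutive months below the threshold: 1.
1 < 4, so Thornbury Group never became eligible.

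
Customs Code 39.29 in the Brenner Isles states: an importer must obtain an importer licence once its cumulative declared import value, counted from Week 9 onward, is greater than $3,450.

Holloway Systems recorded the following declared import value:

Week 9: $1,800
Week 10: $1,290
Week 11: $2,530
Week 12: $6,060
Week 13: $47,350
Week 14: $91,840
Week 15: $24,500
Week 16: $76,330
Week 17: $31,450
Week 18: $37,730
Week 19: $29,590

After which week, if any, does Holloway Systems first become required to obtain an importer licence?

Through Week 9: $1,800
Through Week 10: $3,090
Through Week 11: $5,620 ← exceeds threshold

Week 11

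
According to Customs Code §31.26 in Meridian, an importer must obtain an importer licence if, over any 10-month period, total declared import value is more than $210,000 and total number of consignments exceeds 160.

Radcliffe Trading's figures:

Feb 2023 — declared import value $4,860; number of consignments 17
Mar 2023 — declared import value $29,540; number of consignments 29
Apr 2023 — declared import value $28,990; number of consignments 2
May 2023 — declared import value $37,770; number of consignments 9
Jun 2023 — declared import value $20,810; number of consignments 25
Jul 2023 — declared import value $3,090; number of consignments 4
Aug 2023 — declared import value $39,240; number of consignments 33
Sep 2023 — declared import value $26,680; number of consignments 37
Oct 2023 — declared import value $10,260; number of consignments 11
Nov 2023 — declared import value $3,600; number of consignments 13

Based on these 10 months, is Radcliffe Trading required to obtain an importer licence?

No

Total declared import value: $4,860 + $29,540 + $28,990 + $37,770 + $20,810 + $3,090 + $39,240 + $26,680 + $10,260 + $3,600 = $204,840 (≤ $210,000).
Total number of consignments: 17 + 29 + 2 + 9 + 25 + 4 + 33 + 37 + 11 + 13 = 180 (> 160).
The test is 'and': the rule requires both, and at least one is not exceeded.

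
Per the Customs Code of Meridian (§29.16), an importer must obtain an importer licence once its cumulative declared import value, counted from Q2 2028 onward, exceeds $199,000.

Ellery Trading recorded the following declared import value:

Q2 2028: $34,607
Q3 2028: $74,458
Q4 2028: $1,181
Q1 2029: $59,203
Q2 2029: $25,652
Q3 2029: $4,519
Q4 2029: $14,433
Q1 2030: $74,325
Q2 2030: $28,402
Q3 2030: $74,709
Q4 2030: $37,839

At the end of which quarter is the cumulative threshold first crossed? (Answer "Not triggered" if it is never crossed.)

Q3 2029

Through Q2 2028: $34,607
Through Q3 2028: $109,065
Through Q4 2028: $110,246
Through Q1 2029: $169,449
Through Q2 2029: $195,101
Through Q3 2029: $199,620 ← exceeds threshold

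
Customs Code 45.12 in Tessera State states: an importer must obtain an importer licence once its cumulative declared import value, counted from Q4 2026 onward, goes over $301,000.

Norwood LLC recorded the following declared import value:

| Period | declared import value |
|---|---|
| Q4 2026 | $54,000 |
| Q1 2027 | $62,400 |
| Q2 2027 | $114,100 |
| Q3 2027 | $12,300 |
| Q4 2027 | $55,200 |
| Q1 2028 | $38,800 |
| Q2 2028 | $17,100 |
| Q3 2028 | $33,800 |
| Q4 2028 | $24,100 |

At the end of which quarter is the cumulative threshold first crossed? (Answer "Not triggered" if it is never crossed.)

Through Q4 2026: $54,000
Through Q1 2027: $116,400
Through Q2 2027: $230,500
Through Q3 2027: $242,800
Through Q4 2027: $298,000
Through Q1 2028: $336,800 ← exceeds threshold

Q1 2028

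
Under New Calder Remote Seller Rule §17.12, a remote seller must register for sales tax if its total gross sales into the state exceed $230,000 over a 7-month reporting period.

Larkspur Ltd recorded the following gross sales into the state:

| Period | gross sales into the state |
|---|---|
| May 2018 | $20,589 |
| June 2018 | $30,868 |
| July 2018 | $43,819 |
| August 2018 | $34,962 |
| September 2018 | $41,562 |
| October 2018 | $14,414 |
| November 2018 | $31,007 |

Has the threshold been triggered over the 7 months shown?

Total gross sales into the state: $20,589 + $30,868 + $43,819 + $34,962 + $41,562 + $14,414 + $31,007 = $217,221.
$217,221 ≤ $230,000, so the threshold is not exceeded.

No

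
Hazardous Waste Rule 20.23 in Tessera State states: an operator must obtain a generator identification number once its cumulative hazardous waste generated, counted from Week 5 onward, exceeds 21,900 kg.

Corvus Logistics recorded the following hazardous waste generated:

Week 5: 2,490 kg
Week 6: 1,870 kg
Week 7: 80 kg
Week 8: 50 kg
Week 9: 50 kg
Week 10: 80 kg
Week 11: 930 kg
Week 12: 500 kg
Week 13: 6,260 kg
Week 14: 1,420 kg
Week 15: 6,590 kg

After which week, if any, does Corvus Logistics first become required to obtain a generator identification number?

Through Week 5: 2,490 kg
Through Week 6: 4,360 kg
Through Week 7: 4,440 kg
Through Week 8: 4,490 kg
Through Week 9: 4,540 kg
Through Week 10: 4,620 kg
Through Week 11: 5,550 kg
Through Week 12: 6,050 kg
Through Week 13: 12,310 kg
Through Week 14: 13,730 kg
Through Week 15: 20,320 kg
Final cumulative total 20,320 kg ≤ 21,900 kg; the threshold is never exceeded.

Not triggered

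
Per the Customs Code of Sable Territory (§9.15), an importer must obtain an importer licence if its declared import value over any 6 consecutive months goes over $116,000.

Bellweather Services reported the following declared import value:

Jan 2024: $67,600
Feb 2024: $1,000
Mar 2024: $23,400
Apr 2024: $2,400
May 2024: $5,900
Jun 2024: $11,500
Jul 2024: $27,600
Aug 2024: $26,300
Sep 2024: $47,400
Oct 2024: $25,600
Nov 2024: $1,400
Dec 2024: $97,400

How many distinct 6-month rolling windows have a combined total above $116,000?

Jan 2024–Jun 2024: $67,600 + $1,000 + $23,400 + $2,400 + $5,900 + $11,500 = $111,800 (under)
Feb 2024–Jul 2024: $1,000 + $23,400 + $2,400 + $5,900 + $11,500 + $27,600 = $71,800 (under)
Mar 2024–Aug 2024: $23,400 + $2,400 + $5,900 + $11,500 + $27,600 + $26,300 = $97,100 (under)
Apr 2024–Sep 2024: $2,400 + $5,900 + $11,500 + $27,600 + $26,300 + $47,400 = $121,100 (over)
May 2024–Oct 2024: $5,900 + $11,500 + $27,600 + $26,300 + $47,400 + $25,600 = $144,300 (over)
Jun 2024–Nov 2024: $11,500 + $27,600 + $26,300 + $47,400 + $25,600 + $1,400 = $139,800 (over)
Jul 2024–Dec 2024: $27,600 + $26,300 + $47,400 + $25,600 + $1,400 + $97,400 = $225,700 (over)
4 windows exceed the threshold.

4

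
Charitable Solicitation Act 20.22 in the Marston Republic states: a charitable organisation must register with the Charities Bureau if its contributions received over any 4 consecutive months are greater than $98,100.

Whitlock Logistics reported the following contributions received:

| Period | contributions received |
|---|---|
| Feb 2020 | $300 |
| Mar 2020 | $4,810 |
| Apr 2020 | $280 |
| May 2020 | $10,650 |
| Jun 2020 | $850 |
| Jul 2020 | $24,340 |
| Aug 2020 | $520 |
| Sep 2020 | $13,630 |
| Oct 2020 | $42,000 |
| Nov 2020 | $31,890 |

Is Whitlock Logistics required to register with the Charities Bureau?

Feb 2020–May 2020: $300 + $4,810 + $280 + $10,650 = $16,040 (under)
Mar 2020–Jun 2020: $4,810 + $280 + $10,650 + $850 = $16,590 (under)
Apr 2020–Jul 2020: $280 + $10,650 + $850 + $24,340 = $36,120 (under)
May 2020–Aug 2020: $10,650 + $850 + $24,340 + $520 = $36,360 (under)
Jun 2020–Sep 2020: $850 + $24,340 + $520 + $13,630 = $39,340 (under)
Jul 2020–Oct 2020: $24,340 + $520 + $13,630 + $42,000 = $80,490 (under)
Aug 2020–Nov 2020: $520 + $13,630 + $42,000 + $31,890 = $88,040 (under)
No window exceeds $98,100.

No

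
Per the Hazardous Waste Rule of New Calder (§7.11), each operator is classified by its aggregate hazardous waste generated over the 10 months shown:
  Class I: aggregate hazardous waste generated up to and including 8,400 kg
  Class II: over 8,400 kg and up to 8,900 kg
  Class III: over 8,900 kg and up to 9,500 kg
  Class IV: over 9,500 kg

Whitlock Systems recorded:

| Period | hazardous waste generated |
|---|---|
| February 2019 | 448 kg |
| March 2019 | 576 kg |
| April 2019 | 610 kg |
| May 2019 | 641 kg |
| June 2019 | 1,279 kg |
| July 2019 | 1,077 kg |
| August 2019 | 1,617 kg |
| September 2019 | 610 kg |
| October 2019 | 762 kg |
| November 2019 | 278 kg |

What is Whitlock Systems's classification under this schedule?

Aggregate hazardous waste generated: 448 kg + 576 kg + 610 kg + 641 kg + 1,279 kg + 1,077 kg + 1,617 kg + 610 kg + 762 kg + 278 kg = 7,898 kg.
7,898 kg ≤ 8,400 kg, so Class I applies.

Class I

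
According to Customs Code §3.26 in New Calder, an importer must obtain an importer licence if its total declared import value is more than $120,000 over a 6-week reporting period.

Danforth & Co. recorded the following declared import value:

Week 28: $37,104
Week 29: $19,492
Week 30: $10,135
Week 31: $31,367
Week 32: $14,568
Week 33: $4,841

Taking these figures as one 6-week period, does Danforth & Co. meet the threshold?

Total declared import value: $37,104 + $19,492 + $10,135 + $31,367 + $14,568 + $4,841 = $117,507.
$117,507 ≤ $120,000, so the threshold is not exceeded.

No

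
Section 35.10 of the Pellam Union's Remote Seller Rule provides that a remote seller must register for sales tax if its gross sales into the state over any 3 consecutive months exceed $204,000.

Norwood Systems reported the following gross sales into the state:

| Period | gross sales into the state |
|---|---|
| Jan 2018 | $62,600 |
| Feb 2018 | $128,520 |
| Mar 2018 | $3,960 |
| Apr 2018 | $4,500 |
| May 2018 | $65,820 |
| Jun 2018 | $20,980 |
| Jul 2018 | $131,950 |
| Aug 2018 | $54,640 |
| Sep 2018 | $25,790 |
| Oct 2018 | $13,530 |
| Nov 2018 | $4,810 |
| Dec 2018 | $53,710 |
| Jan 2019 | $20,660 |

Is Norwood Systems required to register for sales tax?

Yes

Jan 2018–Mar 2018: $62,600 + $128,520 + $3,960 = $195,080 (under)
Feb 2018–Apr 2018: $128,520 + $3,960 + $4,500 = $136,980 (under)
Mar 2018–May 2018: $3,960 + $4,500 + $65,820 = $74,280 (under)
Apr 2018–Jun 2018: $4,500 + $65,820 + $20,980 = $91,300 (under)
May 2018–Jul 2018: $65,820 + $20,980 + $131,950 = $218,750 (over)
Jun 2018–Aug 2018: $20,980 + $131,950 + $54,640 = $207,570 (over)
Jul 2018–Sep 2018: $131,950 + $54,640 + $25,790 = $212,380 (over)
Aug 2018–Oct 2018: $54,640 + $25,790 + $13,530 = $93,960 (under)
Sep 2018–Nov 2018: $25,790 + $13,530 + $4,810 = $44,130 (under)
Oct 2018–Dec 2018: $13,530 + $4,810 + $53,710 = $72,050 (under)
Nov 2018–Jan 2019: $4,810 + $53,710 + $20,660 = $79,180 (under)
At least one window exceeds $204,000.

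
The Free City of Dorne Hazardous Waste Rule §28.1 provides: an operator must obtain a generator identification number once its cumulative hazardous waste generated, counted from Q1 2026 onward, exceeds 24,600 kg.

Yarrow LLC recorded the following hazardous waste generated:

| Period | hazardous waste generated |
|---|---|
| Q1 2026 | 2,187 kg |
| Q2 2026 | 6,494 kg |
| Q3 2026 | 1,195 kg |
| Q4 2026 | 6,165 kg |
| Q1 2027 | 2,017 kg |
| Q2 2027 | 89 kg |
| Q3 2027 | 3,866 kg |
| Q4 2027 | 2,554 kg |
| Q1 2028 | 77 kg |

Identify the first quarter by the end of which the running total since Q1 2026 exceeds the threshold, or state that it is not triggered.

Through Q1 2026: 2,187 kg
Through Q2 2026: 8,681 kg
Through Q3 2026: 9,876 kg
Through Q4 2026: 16,041 kg
Through Q1 2027: 18,058 kg
Through Q2 2027: 18,147 kg
Through Q3 2027: 22,013 kg
Through Q4 2027: 24,567 kg
Through Q1 2028: 24,644 kg ← exceeds threshold

Q1 2028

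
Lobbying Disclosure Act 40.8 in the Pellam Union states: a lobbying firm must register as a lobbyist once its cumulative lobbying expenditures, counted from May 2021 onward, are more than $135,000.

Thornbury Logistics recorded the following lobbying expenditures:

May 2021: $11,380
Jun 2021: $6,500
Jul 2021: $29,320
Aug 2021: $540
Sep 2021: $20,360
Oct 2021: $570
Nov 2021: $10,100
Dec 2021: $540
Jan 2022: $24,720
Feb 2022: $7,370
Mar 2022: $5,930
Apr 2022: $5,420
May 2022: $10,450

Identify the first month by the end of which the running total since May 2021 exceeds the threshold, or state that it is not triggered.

Through May 2021: $11,380
Through Jun 2021: $17,880
Through Jul 2021: $47,200
Through Aug 2021: $47,740
Through Sep 2021: $68,100
Through Oct 2021: $68,670
Through Nov 2021: $78,770
Through Dec 2021: $79,310
Through Jan 2022: $104,030
Through Feb 2022: $111,400
Through Mar 2022: $117,330
Through Apr 2022: $122,750
Through May 2022: $133,200
Final cumulative total $133,200 ≤ $135,000; the threshold is never exceeded.

Not triggered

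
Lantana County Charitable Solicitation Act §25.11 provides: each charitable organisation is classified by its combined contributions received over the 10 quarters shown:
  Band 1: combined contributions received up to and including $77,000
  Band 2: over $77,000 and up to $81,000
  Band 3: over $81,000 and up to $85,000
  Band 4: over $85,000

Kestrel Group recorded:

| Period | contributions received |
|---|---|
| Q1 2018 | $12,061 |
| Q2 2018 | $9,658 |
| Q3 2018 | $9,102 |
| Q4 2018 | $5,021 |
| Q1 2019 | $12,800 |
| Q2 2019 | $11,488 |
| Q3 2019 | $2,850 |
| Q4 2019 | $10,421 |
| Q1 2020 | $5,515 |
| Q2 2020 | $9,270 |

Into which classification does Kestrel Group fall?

Band 4

Combined contributions received: $12,061 + $9,658 + $9,102 + $5,021 + $12,800 + $11,488 + $2,850 + $10,421 + $5,515 + $9,270 = $88,186.
$88,186 > $85,000, so Band 4 applies.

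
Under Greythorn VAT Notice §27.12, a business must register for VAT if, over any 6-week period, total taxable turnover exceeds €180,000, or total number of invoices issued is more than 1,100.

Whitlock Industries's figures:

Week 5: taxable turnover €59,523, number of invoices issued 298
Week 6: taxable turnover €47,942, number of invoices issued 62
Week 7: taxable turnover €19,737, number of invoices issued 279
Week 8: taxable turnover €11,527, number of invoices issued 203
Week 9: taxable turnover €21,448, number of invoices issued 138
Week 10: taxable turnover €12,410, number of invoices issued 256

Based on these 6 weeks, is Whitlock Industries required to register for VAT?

Total taxable turnover: €59,523 + €47,942 + €19,737 + €11,527 + €21,448 + €12,410 = €172,587 (≤ €180,000).
Total number of invoices issued: 298 + 62 + 279 + 203 + 138 + 256 = 1,236 (> 1,100).
The test is 'or': at least one threshold is exceeded.

Yes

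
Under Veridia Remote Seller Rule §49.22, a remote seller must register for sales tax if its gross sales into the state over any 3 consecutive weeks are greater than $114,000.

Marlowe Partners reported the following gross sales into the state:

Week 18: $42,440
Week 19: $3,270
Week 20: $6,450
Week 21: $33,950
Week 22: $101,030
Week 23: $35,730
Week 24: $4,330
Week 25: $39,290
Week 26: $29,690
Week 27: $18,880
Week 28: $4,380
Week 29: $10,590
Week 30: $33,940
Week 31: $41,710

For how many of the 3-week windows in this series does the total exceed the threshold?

Week 18–Week 20: $42,440 + $3,270 + $6,450 = $52,160 (under)
Week 19–Week 21: $3,270 + $6,450 + $33,950 = $43,670 (under)
Week 20–Week 22: $6,450 + $33,950 + $101,030 = $141,430 (over)
Week 21–Week 23: $33,950 + $101,030 + $35,730 = $170,710 (over)
Week 22–Week 24: $101,030 + $35,730 + $4,330 = $141,090 (over)
Week 23–Week 25: $35,730 + $4,330 + $39,290 = $79,350 (under)
Week 24–Week 26: $4,330 + $39,290 + $29,690 = $73,310 (under)
Week 25–Week 27: $39,290 + $29,690 + $18,880 = $87,860 (under)
Week 26–Week 28: $29,690 + $18,880 + $4,380 = $52,950 (under)
Week 27–Week 29: $18,880 + $4,380 + $10,590 = $33,850 (under)
Week 28–Week 30: $4,380 + $10,590 + $33,940 = $48,910 (under)
Week 29–Week 31: $10,590 + $33,940 + $41,710 = $86,240 (under)
3 windows exceed the threshold.

3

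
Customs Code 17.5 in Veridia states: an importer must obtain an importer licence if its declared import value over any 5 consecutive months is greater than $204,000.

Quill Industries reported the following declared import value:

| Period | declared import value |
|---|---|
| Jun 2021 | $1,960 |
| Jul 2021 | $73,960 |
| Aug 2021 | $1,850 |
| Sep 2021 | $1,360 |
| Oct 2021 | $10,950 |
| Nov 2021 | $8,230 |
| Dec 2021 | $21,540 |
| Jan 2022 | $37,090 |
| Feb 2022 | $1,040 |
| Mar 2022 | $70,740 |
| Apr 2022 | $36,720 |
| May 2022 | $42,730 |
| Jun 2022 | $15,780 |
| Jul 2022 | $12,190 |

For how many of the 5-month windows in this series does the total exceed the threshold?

Jun 2021–Oct 2021: $1,960 + $73,960 + $1,850 + $1,360 + $10,950 = $90,080 (under)
Jul 2021–Nov 2021: $73,960 + $1,850 + $1,360 + $10,950 + $8,230 = $96,350 (under)
Aug 2021–Dec 2021: $1,850 + $1,360 + $10,950 + $8,230 + $21,540 = $43,930 (under)
Sep 2021–Jan 2022: $1,360 + $10,950 + $8,230 + $21,540 + $37,090 = $79,170 (under)
Oct 2021–Feb 2022: $10,950 + $8,230 + $21,540 + $37,090 + $1,040 = $78,850 (under)
Nov 2021–Mar 2022: $8,230 + $21,540 + $37,090 + $1,040 + $70,740 = $138,640 (under)
Dec 2021–Apr 2022: $21,540 + $37,090 + $1,040 + $70,740 + $36,720 = $167,130 (under)
Jan 2022–May 2022: $37,090 + $1,040 + $70,740 + $36,720 + $42,730 = $188,320 (under)
Feb 2022–Jun 2022: $1,040 + $70,740 + $36,720 + $42,730 + $15,780 = $167,010 (under)
Mar 2022–Jul 2022: $70,740 + $36,720 + $42,730 + $15,780 + $12,190 = $178,160 (under)
0 windows exceed the threshold.

0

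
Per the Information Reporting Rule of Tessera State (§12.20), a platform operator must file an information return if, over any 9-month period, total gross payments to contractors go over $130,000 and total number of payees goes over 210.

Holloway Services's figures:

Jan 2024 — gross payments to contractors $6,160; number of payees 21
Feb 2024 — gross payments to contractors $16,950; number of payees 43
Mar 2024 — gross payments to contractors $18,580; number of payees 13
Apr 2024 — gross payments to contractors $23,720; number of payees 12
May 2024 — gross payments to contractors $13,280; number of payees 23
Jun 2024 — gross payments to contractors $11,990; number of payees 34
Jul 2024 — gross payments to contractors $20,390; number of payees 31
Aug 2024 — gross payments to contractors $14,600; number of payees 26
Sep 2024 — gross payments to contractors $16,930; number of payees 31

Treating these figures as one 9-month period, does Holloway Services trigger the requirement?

Yes

Total gross payments to contractors: $6,160 + $16,950 + $18,580 + $23,720 + $13,280 + $11,990 + $20,390 + $14,600 + $16,930 = $142,600 (> $130,000).
Total number of payees: 21 + 43 + 13 + 12 + 23 + 34 + 31 + 26 + 31 = 234 (> 210).
The test is 'and': both thresholds are exceeded.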